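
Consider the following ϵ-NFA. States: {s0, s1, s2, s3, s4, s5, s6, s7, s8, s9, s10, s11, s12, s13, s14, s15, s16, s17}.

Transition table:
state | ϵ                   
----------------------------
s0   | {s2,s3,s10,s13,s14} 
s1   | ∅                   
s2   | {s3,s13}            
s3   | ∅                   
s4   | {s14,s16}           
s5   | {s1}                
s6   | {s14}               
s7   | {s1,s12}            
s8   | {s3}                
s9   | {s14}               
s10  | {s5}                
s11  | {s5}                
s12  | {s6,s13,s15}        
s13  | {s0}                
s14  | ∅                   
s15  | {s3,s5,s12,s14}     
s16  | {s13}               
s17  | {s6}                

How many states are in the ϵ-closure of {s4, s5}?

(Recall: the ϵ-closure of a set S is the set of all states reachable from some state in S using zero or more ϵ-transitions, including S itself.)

Start with {s4, s5}.
From s4 via ϵ: add s14, s16.
From s5 via ϵ: add s1.
From s16 via ϵ: add s13.
From s13 via ϵ: add s0.
From s0 via ϵ: add s2, s3, s10.
ϵ-closure = {s0, s1, s2, s3, s4, s5, s10, s13, s14, s16}, which has 10 states.

10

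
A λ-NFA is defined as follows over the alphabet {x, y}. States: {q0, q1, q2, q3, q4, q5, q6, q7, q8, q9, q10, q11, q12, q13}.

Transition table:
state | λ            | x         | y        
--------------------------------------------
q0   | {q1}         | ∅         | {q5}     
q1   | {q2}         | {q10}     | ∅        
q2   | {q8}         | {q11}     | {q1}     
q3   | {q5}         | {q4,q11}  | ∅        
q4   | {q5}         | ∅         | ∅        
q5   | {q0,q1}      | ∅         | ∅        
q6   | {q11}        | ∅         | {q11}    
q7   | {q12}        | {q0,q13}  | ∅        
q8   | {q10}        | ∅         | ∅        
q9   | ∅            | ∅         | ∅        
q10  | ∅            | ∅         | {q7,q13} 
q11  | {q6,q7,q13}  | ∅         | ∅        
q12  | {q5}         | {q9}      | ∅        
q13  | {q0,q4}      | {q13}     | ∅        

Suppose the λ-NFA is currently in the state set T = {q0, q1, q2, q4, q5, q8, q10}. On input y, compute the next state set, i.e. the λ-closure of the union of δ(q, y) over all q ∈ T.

q0 on y → {q5}.
q2 on y → {q1}.
q10 on y → {q7, q13}.
No y-transition from q1, q4, q5, q8.
Union after reading y: {q1, q5, q7, q13}.
Now take the λ-closure:
From q1 via λ: add q2.
From q5 via λ: add q0.
From q7 via λ: add q12.
From q13 via λ: add q4.
From q2 via λ: add q8.
From q8 via λ: add q10.
No new states can be added; the closed set is {q0, q1, q2, q4, q5, q7, q8, q10, q12, q13}.

{q0, q1, q2, q4, q5, q7, q8, q10, q12, q13}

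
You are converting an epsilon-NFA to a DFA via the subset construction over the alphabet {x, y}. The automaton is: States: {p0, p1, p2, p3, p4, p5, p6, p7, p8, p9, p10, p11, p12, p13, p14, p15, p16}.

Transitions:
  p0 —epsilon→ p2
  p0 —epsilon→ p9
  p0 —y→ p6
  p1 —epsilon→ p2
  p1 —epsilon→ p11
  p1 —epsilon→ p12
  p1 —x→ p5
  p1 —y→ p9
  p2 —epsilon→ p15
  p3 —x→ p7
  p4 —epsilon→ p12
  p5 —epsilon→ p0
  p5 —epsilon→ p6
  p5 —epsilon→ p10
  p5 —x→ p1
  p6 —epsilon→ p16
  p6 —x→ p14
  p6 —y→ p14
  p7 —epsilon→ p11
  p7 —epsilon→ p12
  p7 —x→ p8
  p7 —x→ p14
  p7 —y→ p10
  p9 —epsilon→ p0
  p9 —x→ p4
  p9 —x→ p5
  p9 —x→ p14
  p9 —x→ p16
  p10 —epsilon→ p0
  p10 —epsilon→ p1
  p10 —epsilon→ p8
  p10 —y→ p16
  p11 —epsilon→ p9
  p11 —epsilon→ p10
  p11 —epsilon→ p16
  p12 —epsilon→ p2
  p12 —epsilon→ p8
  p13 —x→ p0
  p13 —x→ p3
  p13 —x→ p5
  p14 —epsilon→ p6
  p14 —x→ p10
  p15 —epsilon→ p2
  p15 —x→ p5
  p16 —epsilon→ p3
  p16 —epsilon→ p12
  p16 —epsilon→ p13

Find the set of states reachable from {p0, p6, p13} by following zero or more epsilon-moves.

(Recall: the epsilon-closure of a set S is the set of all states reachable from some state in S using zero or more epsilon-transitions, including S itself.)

{p0, p2, p3, p6, p8, p9, p12, p13, p15, p16}

Start with {p0, p6, p13}.
From p0 via epsilon: add p2, p9.
From p6 via epsilon: add p16.
From p2 via epsilon: add p15.
From p16 via epsilon: add p3, p12.
From p12 via epsilon: add p8.
No new states can be added; the closed set is {p0, p2, p3, p6, p8, p9, p12, p13, p15, p16}.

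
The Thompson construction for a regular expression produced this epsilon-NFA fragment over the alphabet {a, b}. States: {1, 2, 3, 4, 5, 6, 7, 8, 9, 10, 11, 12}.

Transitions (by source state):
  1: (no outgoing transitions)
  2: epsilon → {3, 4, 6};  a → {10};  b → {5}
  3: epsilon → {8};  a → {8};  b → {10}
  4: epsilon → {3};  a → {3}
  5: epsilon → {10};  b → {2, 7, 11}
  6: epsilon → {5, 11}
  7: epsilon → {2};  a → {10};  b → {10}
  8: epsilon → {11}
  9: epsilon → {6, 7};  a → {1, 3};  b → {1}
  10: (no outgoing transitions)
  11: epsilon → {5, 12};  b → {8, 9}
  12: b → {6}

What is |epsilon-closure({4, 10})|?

Start with {4, 10}.
From 4 via epsilon: add 3.
From 3 via epsilon: add 8.
From 8 via epsilon: add 11.
From 11 via epsilon: add 5, 12.
epsilon-closure = {3, 4, 5, 8, 10, 11, 12}, which has 7 states.

7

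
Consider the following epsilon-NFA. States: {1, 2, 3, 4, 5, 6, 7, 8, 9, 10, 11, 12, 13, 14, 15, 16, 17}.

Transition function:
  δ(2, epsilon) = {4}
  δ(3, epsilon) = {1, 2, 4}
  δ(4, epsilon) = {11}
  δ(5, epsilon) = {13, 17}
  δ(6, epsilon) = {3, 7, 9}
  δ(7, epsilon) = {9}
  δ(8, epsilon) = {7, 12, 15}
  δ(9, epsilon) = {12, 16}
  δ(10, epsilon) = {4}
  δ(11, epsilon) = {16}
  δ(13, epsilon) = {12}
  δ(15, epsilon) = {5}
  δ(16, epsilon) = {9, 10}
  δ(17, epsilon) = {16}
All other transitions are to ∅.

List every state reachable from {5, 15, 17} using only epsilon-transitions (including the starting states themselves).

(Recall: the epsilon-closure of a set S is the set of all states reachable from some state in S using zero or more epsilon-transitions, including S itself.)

Start with {5, 15, 17}.
From 5 via epsilon: add 13.
From 17 via epsilon: add 16.
From 13 via epsilon: add 12.
From 16 via epsilon: add 9, 10.
From 10 via epsilon: add 4.
From 4 via epsilon: add 11.
No new states can be added; the closed set is {4, 5, 9, 10, 11, 12, 13, 15, 16, 17}.

{4, 5, 9, 10, 11, 12, 13, 15, 16, 17}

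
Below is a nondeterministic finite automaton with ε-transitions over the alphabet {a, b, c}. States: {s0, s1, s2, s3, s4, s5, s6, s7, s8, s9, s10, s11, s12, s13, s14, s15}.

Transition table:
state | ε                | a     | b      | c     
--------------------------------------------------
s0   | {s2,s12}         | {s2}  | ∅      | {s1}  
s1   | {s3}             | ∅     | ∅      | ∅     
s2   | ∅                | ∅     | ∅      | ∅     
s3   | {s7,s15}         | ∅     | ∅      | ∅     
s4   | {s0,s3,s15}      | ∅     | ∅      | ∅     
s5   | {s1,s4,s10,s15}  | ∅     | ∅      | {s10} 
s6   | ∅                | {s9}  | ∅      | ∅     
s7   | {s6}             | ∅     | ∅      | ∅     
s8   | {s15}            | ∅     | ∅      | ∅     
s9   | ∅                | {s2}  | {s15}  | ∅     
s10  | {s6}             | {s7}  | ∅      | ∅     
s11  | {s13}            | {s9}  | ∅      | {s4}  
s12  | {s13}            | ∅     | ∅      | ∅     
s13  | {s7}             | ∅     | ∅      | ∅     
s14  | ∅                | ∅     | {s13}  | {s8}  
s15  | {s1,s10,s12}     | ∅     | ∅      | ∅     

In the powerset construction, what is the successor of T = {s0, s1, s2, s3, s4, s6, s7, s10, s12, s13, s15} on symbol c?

s0 on c → {s1}.
No c-transition from s1, s2, s3, s4, s6, s7, s10, s12, s13, s15.
Union after reading c: {s1}.
Now take the ε-closure:
From s1 via ε: add s3.
From s3 via ε: add s7, s15.
From s7 via ε: add s6.
From s15 via ε: add s10, s12.
From s12 via ε: add s13.
No new states can be added; the closed set is {s1, s3, s6, s7, s10, s12, s13, s15}.

{s1, s3, s6, s7, s10, s12, s13, s15}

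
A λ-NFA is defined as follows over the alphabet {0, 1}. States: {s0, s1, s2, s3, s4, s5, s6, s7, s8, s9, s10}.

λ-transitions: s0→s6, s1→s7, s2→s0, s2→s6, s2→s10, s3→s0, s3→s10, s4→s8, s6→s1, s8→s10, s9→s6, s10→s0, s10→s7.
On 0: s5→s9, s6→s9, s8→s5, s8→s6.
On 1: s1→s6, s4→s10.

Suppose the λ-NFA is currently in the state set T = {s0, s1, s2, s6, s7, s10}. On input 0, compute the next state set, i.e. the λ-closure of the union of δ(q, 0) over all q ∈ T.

{s1, s6, s7, s9}

s6 on 0 → {s9}.
No 0-transition from s0, s1, s2, s7, s10.
Union after reading 0: {s9}.
Now take the λ-closure:
From s9 via λ: add s6.
From s6 via λ: add s1.
From s1 via λ: add s7.
No new states can be added; the closed set is {s1, s6, s7, s9}.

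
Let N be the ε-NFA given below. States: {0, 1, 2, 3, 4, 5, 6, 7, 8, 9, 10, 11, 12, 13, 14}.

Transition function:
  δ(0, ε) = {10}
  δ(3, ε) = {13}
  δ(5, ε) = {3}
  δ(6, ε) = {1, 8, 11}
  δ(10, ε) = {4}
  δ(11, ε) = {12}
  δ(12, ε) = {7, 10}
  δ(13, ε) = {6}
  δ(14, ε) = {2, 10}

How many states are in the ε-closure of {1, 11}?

6

Start with {1, 11}.
From 11 via ε: add 12.
From 12 via ε: add 7, 10.
From 10 via ε: add 4.
ε-closure = {1, 4, 7, 10, 11, 12}, which has 6 states.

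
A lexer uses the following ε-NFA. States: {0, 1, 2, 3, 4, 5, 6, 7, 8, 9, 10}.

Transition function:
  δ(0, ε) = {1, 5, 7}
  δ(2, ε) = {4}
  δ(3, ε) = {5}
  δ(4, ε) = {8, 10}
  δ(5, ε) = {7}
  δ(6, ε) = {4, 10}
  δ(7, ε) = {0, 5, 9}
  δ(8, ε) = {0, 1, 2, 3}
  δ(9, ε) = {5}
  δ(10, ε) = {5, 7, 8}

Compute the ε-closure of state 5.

{0, 1, 5, 7, 9}

Start with {5}.
From 5 via ε: add 7.
From 7 via ε: add 0, 9.
From 0 via ε: add 1.
No new states can be added; the closed set is {0, 1, 5, 7, 9}.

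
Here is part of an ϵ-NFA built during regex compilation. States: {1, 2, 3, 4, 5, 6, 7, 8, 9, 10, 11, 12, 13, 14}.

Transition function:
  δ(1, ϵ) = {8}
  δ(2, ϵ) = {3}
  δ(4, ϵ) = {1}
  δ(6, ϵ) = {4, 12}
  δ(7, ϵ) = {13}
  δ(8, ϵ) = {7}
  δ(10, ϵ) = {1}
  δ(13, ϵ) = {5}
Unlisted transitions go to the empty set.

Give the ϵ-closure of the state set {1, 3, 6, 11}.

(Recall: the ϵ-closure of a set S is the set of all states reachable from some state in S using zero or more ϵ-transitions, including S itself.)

Start with {1, 3, 6, 11}.
From 1 via ϵ: add 8.
From 6 via ϵ: add 4, 12.
From 8 via ϵ: add 7.
From 7 via ϵ: add 13.
From 13 via ϵ: add 5.
No new states can be added; the closed set is {1, 3, 4, 5, 6, 7, 8, 11, 12, 13}.

{1, 3, 4, 5, 6, 7, 8, 11, 12, 13}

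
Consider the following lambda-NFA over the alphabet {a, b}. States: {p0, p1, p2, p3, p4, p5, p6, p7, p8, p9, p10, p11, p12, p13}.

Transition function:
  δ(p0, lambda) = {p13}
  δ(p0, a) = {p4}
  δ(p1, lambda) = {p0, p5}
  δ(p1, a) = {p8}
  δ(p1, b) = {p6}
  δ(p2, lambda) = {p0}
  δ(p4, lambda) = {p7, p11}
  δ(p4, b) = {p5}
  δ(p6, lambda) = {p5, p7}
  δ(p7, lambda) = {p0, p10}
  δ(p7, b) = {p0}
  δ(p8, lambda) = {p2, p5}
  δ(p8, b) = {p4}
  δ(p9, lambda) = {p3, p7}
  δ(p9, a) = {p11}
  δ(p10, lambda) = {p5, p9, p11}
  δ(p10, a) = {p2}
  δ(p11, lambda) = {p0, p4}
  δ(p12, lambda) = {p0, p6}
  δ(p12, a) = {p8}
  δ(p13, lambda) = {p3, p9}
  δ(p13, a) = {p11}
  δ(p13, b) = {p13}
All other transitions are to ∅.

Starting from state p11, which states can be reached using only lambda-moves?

Start with {p11}.
From p11 via lambda: add p0, p4.
From p0 via lambda: add p13.
From p4 via lambda: add p7.
From p7 via lambda: add p10.
From p13 via lambda: add p3, p9.
From p10 via lambda: add p5.
No new states can be added; the closed set is {p0, p3, p4, p5, p7, p9, p10, p11, p13}.

{p0, p3, p4, p5, p7, p9, p10, p11, p13}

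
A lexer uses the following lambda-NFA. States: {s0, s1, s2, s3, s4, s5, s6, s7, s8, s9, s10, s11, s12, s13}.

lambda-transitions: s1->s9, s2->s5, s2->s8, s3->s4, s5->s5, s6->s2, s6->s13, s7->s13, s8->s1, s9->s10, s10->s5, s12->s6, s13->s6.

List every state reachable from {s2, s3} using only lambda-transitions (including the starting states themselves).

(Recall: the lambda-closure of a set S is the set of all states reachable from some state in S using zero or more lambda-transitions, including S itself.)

{s1, s2, s3, s4, s5, s8, s9, s10}

Start with {s2, s3}.
From s2 via lambda: add s5, s8.
From s3 via lambda: add s4.
From s8 via lambda: add s1.
From s1 via lambda: add s9.
From s9 via lambda: add s10.
No new states can be added; the closed set is {s1, s2, s3, s4, s5, s8, s9, s10}.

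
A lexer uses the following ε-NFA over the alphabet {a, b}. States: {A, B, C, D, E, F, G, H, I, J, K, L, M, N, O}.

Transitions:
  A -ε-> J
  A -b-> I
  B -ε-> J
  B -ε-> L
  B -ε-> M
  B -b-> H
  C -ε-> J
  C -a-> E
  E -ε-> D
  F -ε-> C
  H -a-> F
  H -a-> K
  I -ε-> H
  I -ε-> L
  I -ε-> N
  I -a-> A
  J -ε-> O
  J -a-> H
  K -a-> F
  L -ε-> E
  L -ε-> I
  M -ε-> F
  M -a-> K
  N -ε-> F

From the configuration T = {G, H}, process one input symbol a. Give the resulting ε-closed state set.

H on a → {F, K}.
No a-transition from G.
Union after reading a: {F, K}.
Now take the ε-closure:
From F via ε: add C.
From C via ε: add J.
From J via ε: add O.
No new states can be added; the closed set is {C, F, J, K, O}.

{C, F, J, K, O}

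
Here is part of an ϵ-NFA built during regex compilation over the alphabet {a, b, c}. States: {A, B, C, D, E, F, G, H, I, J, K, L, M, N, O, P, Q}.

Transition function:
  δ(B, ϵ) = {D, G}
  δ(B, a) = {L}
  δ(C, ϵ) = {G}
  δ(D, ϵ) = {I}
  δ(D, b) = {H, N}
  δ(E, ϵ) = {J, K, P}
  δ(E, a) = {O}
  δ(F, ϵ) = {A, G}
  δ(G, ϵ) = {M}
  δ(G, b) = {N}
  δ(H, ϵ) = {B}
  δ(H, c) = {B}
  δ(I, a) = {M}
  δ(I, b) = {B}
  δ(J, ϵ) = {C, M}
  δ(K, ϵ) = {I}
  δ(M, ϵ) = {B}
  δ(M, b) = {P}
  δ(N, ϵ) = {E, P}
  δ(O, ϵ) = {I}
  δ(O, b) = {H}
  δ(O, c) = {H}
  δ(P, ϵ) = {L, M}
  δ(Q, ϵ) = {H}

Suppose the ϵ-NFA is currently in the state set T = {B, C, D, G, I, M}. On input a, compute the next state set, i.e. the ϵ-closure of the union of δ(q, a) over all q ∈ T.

{B, D, G, I, L, M}

B on a → {L}.
I on a → {M}.
No a-transition from C, D, G, M.
Union after reading a: {L, M}.
Now take the ϵ-closure:
From M via ϵ: add B.
From B via ϵ: add D, G.
From D via ϵ: add I.
No new states can be added; the closed set is {B, D, G, I, L, M}.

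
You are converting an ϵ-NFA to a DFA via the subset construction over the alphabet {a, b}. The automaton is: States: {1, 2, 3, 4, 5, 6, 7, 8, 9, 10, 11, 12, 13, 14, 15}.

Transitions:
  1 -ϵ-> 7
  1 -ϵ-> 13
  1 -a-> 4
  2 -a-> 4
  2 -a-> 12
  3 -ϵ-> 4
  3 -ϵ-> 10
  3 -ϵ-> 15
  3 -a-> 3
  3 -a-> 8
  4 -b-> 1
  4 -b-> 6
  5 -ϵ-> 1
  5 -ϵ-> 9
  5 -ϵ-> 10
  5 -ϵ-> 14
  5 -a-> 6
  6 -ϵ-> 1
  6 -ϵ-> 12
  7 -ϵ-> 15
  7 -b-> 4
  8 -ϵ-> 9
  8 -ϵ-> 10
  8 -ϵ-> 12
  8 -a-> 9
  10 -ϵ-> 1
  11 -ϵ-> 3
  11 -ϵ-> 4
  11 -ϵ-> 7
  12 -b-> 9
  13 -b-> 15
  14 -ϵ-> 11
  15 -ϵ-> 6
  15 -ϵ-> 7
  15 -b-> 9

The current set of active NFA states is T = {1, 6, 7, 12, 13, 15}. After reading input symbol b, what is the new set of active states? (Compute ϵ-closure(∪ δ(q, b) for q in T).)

{1, 4, 6, 7, 9, 12, 13, 15}

7 on b → {4}.
12 on b → {9}.
13 on b → {15}.
15 on b → {9}.
No b-transition from 1, 6.
Union after reading b: {4, 9, 15}.
Now take the ϵ-closure:
From 15 via ϵ: add 6, 7.
From 6 via ϵ: add 1, 12.
From 1 via ϵ: add 13.
No new states can be added; the closed set is {1, 4, 6, 7, 9, 12, 13, 15}.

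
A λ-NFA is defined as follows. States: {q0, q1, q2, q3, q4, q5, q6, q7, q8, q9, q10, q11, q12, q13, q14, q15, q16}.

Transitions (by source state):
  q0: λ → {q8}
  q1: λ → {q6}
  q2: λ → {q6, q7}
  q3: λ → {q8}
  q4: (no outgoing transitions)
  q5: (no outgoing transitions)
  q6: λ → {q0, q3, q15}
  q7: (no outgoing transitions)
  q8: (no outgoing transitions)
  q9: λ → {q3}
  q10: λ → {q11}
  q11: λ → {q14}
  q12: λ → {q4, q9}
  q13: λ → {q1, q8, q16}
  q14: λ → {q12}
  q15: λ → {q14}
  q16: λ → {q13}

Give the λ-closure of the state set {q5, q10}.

{q3, q4, q5, q8, q9, q10, q11, q12, q14}

Start with {q5, q10}.
From q10 via λ: add q11.
From q11 via λ: add q14.
From q14 via λ: add q12.
From q12 via λ: add q4, q9.
From q9 via λ: add q3.
From q3 via λ: add q8.
No new states can be added; the closed set is {q3, q4, q5, q8, q9, q10, q11, q12, q14}.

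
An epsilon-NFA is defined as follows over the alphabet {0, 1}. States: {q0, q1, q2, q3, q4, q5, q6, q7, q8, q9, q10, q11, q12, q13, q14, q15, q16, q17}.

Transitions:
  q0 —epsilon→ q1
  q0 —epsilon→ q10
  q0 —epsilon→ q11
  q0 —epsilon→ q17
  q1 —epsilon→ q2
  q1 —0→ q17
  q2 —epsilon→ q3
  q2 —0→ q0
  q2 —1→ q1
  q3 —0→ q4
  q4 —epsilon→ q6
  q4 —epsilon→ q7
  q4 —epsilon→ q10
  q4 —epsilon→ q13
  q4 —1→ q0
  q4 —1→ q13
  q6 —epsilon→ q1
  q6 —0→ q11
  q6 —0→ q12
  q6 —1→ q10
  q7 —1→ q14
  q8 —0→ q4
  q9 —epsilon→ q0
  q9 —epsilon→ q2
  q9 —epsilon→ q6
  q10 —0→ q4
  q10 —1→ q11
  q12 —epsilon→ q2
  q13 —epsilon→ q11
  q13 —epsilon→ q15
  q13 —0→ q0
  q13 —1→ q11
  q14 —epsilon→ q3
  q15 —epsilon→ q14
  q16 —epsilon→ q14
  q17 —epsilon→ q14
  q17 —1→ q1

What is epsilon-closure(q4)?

Start with {q4}.
From q4 via epsilon: add q6, q7, q10, q13.
From q6 via epsilon: add q1.
From q13 via epsilon: add q11, q15.
From q1 via epsilon: add q2.
From q15 via epsilon: add q14.
From q2 via epsilon: add q3.
No new states can be added; the closed set is {q1, q2, q3, q4, q6, q7, q10, q11, q13, q14, q15}.

{q1, q2, q3, q4, q6, q7, q10, q11, q13, q14, q15}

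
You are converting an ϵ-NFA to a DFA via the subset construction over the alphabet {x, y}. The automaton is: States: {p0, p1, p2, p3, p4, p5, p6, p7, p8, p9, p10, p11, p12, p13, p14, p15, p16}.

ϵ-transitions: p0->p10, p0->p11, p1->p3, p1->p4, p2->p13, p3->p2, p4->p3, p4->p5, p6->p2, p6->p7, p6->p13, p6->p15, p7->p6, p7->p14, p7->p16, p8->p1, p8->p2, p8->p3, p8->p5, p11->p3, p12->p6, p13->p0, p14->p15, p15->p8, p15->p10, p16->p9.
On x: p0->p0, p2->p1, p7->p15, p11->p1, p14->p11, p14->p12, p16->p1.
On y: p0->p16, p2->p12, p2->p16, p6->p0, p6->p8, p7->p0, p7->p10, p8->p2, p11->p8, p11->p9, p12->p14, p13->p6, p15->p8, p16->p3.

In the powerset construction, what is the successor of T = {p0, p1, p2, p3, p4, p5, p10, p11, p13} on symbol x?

p0 on x → {p0}.
p2 on x → {p1}.
p11 on x → {p1}.
No x-transition from p1, p3, p4, p5, p10, p13.
Union after reading x: {p0, p1}.
Now take the ϵ-closure:
From p0 via ϵ: add p10, p11.
From p1 via ϵ: add p3, p4.
From p3 via ϵ: add p2.
From p4 via ϵ: add p5.
From p2 via ϵ: add p13.
No new states can be added; the closed set is {p0, p1, p2, p3, p4, p5, p10, p11, p13}.

{p0, p1, p2, p3, p4, p5, p10, p11, p13}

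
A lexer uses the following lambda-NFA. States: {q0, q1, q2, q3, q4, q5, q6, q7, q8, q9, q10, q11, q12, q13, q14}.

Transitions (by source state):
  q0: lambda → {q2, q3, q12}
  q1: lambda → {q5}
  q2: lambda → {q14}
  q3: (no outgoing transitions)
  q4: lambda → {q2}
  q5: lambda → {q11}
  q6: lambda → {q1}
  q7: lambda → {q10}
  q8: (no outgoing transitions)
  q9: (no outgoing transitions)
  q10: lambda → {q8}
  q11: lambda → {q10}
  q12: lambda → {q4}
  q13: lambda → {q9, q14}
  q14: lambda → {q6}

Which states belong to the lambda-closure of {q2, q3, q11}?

{q1, q2, q3, q5, q6, q8, q10, q11, q14}

Start with {q2, q3, q11}.
From q2 via lambda: add q14.
From q11 via lambda: add q10.
From q10 via lambda: add q8.
From q14 via lambda: add q6.
From q6 via lambda: add q1.
From q1 via lambda: add q5.
No new states can be added; the closed set is {q1, q2, q3, q5, q6, q8, q10, q11, q14}.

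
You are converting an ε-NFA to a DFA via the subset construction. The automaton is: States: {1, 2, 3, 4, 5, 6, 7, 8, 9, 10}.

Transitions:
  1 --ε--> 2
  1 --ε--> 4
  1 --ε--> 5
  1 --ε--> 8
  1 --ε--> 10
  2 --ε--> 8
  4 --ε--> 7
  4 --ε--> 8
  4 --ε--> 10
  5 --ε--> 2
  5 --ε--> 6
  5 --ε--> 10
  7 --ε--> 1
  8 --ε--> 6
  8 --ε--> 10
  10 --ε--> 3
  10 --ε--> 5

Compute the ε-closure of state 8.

Start with {8}.
From 8 via ε: add 6, 10.
From 10 via ε: add 3, 5.
From 5 via ε: add 2.
No new states can be added; the closed set is {2, 3, 5, 6, 8, 10}.

{2, 3, 5, 6, 8, 10}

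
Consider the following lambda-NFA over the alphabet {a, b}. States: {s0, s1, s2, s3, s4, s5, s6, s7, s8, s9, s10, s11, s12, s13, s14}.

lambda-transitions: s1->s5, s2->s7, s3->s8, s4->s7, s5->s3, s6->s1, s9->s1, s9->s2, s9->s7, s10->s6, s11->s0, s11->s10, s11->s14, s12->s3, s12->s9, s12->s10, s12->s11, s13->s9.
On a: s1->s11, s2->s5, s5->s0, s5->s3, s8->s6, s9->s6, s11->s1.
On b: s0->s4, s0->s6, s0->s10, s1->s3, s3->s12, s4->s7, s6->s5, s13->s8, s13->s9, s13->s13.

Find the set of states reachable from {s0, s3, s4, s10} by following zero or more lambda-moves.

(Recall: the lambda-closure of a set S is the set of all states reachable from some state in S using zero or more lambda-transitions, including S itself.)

Start with {s0, s3, s4, s10}.
From s3 via lambda: add s8.
From s4 via lambda: add s7.
From s10 via lambda: add s6.
From s6 via lambda: add s1.
From s1 via lambda: add s5.
No new states can be added; the closed set is {s0, s1, s3, s4, s5, s6, s7, s8, s10}.

{s0, s1, s3, s4, s5, s6, s7, s8, s10}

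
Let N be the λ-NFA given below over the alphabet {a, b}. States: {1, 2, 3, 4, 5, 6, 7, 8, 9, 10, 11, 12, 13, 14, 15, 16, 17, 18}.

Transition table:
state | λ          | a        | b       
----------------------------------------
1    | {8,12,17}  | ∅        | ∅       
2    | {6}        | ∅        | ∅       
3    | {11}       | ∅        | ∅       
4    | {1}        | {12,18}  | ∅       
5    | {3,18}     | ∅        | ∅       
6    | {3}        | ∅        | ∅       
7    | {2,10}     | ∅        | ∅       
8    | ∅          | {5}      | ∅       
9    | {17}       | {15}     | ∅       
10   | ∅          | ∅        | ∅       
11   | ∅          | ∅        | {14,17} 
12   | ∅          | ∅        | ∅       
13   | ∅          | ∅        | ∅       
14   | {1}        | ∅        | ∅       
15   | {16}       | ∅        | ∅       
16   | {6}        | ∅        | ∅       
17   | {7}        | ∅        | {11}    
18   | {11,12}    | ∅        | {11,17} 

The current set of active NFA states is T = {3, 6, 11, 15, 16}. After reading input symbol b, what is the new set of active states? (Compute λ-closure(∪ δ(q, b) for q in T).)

11 on b → {14, 17}.
No b-transition from 3, 6, 15, 16.
Union after reading b: {14, 17}.
Now take the λ-closure:
From 14 via λ: add 1.
From 17 via λ: add 7.
From 1 via λ: add 8, 12.
From 7 via λ: add 2, 10.
From 2 via λ: add 6.
From 6 via λ: add 3.
From 3 via λ: add 11.
No new states can be added; the closed set is {1, 2, 3, 6, 7, 8, 10, 11, 12, 14, 17}.

{1, 2, 3, 6, 7, 8, 10, 11, 12, 14, 17}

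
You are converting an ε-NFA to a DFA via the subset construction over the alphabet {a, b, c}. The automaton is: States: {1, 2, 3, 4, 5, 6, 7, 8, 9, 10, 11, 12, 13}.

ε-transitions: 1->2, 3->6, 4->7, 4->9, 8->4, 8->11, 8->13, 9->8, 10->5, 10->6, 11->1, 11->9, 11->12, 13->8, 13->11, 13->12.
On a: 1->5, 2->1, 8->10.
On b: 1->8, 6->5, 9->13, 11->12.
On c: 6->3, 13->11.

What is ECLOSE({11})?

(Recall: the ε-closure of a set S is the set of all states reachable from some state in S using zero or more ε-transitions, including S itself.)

{1, 2, 4, 7, 8, 9, 11, 12, 13}

Start with {11}.
From 11 via ε: add 1, 9, 12.
From 1 via ε: add 2.
From 9 via ε: add 8.
From 8 via ε: add 4, 13.
From 4 via ε: add 7.
No new states can be added; the closed set is {1, 2, 4, 7, 8, 9, 11, 12, 13}.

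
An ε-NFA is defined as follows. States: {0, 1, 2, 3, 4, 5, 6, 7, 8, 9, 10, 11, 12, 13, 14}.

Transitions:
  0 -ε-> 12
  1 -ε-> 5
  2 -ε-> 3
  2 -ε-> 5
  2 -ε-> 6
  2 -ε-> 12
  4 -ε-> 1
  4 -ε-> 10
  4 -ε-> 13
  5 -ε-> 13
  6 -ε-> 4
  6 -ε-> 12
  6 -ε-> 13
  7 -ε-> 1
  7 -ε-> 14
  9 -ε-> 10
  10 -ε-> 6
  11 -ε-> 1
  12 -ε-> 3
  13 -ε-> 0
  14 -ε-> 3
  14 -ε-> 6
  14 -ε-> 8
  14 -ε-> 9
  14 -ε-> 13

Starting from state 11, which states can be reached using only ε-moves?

{0, 1, 3, 5, 11, 12, 13}

Start with {11}.
From 11 via ε: add 1.
From 1 via ε: add 5.
From 5 via ε: add 13.
From 13 via ε: add 0.
From 0 via ε: add 12.
From 12 via ε: add 3.
No new states can be added; the closed set is {0, 1, 3, 5, 11, 12, 13}.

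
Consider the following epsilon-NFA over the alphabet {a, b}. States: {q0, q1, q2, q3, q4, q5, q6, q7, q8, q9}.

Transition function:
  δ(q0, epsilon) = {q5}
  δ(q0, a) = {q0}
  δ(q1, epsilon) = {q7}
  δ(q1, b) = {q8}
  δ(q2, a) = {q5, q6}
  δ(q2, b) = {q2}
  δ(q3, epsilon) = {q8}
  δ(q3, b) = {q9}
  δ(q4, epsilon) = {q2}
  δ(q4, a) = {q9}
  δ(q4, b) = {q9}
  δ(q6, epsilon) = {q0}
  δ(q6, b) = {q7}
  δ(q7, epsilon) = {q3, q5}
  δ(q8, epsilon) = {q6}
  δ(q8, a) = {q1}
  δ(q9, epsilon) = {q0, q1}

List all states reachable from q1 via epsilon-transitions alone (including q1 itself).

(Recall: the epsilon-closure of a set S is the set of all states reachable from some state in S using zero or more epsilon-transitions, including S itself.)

{q0, q1, q3, q5, q6, q7, q8}

Start with {q1}.
From q1 via epsilon: add q7.
From q7 via epsilon: add q3, q5.
From q3 via epsilon: add q8.
From q8 via epsilon: add q6.
From q6 via epsilon: add q0.
No new states can be added; the closed set is {q0, q1, q3, q5, q6, q7, q8}.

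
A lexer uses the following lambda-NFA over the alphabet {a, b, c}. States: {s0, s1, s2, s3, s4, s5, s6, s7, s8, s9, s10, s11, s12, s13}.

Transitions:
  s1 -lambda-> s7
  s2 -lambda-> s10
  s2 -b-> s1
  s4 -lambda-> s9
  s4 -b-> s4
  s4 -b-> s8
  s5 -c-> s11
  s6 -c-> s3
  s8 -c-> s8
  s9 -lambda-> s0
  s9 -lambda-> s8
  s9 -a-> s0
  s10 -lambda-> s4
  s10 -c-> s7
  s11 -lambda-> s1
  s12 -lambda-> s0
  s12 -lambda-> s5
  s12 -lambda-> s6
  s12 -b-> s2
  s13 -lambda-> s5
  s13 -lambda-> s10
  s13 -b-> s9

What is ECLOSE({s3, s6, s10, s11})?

Start with {s3, s6, s10, s11}.
From s10 via lambda: add s4.
From s11 via lambda: add s1.
From s1 via lambda: add s7.
From s4 via lambda: add s9.
From s9 via lambda: add s0, s8.
No new states can be added; the closed set is {s0, s1, s3, s4, s6, s7, s8, s9, s10, s11}.

{s0, s1, s3, s4, s6, s7, s8, s9, s10, s11}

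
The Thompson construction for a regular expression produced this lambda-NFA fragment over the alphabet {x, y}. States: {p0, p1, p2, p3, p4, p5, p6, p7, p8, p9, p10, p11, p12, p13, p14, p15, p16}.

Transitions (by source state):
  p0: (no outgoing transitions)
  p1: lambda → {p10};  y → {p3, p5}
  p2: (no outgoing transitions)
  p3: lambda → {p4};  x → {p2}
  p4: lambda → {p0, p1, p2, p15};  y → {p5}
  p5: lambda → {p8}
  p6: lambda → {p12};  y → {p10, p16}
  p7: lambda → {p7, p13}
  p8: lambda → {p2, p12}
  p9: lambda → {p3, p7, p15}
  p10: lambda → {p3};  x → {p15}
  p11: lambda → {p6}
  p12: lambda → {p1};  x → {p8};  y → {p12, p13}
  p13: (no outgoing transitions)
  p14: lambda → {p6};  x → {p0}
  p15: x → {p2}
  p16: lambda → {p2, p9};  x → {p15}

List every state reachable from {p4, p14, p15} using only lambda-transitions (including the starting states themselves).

Start with {p4, p14, p15}.
From p4 via lambda: add p0, p1, p2.
From p14 via lambda: add p6.
From p1 via lambda: add p10.
From p6 via lambda: add p12.
From p10 via lambda: add p3.
No new states can be added; the closed set is {p0, p1, p2, p3, p4, p6, p10, p12, p14, p15}.

{p0, p1, p2, p3, p4, p6, p10, p12, p14, p15}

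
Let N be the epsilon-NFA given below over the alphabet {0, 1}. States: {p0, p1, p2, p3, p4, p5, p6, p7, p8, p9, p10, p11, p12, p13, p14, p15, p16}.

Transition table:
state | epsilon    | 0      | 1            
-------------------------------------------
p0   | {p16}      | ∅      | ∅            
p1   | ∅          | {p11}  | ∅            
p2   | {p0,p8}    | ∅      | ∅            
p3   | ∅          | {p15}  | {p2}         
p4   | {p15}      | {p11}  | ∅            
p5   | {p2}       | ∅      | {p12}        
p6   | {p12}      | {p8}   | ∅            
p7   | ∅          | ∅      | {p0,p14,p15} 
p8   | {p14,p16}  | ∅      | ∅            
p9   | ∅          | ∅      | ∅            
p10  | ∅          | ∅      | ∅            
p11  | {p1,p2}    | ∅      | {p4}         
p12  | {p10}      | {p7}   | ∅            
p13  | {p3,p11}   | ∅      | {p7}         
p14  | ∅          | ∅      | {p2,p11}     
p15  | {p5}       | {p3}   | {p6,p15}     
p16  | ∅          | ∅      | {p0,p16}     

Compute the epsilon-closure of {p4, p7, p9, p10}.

Start with {p4, p7, p9, p10}.
From p4 via epsilon: add p15.
From p15 via epsilon: add p5.
From p5 via epsilon: add p2.
From p2 via epsilon: add p0, p8.
From p0 via epsilon: add p16.
From p8 via epsilon: add p14.
No new states can be added; the closed set is {p0, p2, p4, p5, p7, p8, p9, p10, p14, p15, p16}.

{p0, p2, p4, p5, p7, p8, p9, p10, p14, p15, p16}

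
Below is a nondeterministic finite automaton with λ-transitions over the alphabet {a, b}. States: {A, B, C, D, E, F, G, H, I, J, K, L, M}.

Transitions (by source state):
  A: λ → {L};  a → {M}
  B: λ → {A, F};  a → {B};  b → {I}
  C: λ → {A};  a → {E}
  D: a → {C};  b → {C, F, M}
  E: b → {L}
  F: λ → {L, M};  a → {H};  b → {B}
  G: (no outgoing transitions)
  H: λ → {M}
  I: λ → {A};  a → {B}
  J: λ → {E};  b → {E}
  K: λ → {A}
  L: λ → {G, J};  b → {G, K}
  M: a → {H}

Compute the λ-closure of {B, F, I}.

{A, B, E, F, G, I, J, L, M}

Start with {B, F, I}.
From B via λ: add A.
From F via λ: add L, M.
From L via λ: add G, J.
From J via λ: add E.
No new states can be added; the closed set is {A, B, E, F, G, I, J, L, M}.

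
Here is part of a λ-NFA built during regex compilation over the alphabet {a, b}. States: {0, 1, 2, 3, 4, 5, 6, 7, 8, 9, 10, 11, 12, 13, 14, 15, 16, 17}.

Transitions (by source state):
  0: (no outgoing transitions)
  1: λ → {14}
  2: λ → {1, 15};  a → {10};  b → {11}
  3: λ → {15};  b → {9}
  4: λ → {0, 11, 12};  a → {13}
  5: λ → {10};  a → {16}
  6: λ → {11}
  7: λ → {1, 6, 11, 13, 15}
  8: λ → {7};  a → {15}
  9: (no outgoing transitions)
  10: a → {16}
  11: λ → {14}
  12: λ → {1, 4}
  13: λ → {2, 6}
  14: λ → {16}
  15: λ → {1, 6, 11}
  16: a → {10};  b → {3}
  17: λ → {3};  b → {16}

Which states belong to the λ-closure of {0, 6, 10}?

Start with {0, 6, 10}.
From 6 via λ: add 11.
From 11 via λ: add 14.
From 14 via λ: add 16.
No new states can be added; the closed set is {0, 6, 10, 11, 14, 16}.

{0, 6, 10, 11, 14, 16}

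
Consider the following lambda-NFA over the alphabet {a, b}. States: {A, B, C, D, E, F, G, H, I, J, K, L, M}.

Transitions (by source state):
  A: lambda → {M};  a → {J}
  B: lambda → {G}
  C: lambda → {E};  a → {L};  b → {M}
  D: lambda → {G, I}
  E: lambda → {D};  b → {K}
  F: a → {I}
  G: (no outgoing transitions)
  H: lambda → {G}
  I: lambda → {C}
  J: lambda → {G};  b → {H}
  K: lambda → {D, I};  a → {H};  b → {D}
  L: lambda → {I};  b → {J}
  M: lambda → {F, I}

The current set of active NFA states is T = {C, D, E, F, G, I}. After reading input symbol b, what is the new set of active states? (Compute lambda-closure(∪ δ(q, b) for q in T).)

C on b → {M}.
E on b → {K}.
No b-transition from D, F, G, I.
Union after reading b: {K, M}.
Now take the lambda-closure:
From K via lambda: add D, I.
From M via lambda: add F.
From D via lambda: add G.
From I via lambda: add C.
From C via lambda: add E.
No new states can be added; the closed set is {C, D, E, F, G, I, K, M}.

{C, D, E, F, G, I, K, M}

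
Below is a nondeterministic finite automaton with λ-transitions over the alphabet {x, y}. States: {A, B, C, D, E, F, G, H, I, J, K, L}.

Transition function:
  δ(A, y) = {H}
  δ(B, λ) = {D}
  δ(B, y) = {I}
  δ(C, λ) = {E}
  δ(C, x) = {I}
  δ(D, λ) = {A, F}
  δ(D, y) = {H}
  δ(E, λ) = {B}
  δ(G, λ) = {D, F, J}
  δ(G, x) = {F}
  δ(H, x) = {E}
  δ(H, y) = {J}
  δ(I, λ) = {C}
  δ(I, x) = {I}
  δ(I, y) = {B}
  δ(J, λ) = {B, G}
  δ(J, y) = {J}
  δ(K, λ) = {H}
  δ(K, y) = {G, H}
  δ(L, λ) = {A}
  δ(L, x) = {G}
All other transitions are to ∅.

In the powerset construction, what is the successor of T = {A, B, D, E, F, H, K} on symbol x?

{A, B, D, E, F}

H on x → {E}.
No x-transition from A, B, D, E, F, K.
Union after reading x: {E}.
Now take the λ-closure:
From E via λ: add B.
From B via λ: add D.
From D via λ: add A, F.
No new states can be added; the closed set is {A, B, D, E, F}.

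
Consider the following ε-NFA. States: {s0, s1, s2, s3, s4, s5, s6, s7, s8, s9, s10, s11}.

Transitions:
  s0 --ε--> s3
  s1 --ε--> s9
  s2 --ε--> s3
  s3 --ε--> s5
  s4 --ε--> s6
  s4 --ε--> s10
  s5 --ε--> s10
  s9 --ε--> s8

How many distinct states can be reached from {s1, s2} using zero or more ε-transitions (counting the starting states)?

7

Start with {s1, s2}.
From s1 via ε: add s9.
From s2 via ε: add s3.
From s3 via ε: add s5.
From s9 via ε: add s8.
From s5 via ε: add s10.
ε-closure = {s1, s2, s3, s5, s8, s9, s10}, which has 7 states.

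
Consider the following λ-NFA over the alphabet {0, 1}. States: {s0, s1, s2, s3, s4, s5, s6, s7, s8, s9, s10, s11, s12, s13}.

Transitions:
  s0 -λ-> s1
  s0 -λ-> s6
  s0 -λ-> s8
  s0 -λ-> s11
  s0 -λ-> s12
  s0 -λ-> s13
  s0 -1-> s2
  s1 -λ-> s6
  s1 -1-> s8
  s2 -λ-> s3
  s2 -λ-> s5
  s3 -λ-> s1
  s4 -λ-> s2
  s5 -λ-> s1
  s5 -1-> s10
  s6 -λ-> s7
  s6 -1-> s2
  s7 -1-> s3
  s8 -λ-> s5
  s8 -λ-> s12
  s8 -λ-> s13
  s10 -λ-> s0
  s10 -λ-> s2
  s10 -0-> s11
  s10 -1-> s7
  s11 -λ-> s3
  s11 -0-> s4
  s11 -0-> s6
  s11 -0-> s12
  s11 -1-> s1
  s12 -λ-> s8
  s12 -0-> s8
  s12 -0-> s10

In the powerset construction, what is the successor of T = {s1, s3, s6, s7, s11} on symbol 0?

s11 on 0 → {s4, s6, s12}.
No 0-transition from s1, s3, s6, s7.
Union after reading 0: {s4, s6, s12}.
Now take the λ-closure:
From s4 via λ: add s2.
From s6 via λ: add s7.
From s12 via λ: add s8.
From s2 via λ: add s3, s5.
From s8 via λ: add s13.
From s3 via λ: add s1.
No new states can be added; the closed set is {s1, s2, s3, s4, s5, s6, s7, s8, s12, s13}.

{s1, s2, s3, s4, s5, s6, s7, s8, s12, s13}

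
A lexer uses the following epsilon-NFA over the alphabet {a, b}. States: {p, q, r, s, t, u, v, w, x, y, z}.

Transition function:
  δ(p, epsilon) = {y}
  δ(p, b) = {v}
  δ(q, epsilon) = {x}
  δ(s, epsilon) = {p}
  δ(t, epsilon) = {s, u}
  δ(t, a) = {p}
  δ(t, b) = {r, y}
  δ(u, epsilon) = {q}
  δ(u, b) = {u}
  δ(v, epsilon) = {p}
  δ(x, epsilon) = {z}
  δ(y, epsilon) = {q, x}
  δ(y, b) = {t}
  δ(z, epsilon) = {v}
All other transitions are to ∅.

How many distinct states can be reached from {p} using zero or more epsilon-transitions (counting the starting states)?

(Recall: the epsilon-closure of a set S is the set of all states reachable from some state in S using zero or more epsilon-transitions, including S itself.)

6

Start with {p}.
From p via epsilon: add y.
From y via epsilon: add q, x.
From x via epsilon: add z.
From z via epsilon: add v.
epsilon-closure = {p, q, v, x, y, z}, which has 6 states.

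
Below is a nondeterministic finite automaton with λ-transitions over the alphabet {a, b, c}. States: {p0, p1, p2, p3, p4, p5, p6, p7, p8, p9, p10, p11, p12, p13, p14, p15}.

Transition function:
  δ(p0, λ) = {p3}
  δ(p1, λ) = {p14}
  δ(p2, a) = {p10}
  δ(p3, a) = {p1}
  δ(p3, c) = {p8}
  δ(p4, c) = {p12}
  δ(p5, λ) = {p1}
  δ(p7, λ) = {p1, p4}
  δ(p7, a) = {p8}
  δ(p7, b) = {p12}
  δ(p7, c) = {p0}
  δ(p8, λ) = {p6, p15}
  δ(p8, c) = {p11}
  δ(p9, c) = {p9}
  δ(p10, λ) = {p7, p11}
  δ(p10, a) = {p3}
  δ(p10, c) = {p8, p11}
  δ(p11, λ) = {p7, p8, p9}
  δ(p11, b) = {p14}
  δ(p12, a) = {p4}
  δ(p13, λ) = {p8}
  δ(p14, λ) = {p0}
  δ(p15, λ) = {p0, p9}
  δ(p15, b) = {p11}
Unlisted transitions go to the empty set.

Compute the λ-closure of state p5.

{p0, p1, p3, p5, p14}

Start with {p5}.
From p5 via λ: add p1.
From p1 via λ: add p14.
From p14 via λ: add p0.
From p0 via λ: add p3.
No new states can be added; the closed set is {p0, p1, p3, p5, p14}.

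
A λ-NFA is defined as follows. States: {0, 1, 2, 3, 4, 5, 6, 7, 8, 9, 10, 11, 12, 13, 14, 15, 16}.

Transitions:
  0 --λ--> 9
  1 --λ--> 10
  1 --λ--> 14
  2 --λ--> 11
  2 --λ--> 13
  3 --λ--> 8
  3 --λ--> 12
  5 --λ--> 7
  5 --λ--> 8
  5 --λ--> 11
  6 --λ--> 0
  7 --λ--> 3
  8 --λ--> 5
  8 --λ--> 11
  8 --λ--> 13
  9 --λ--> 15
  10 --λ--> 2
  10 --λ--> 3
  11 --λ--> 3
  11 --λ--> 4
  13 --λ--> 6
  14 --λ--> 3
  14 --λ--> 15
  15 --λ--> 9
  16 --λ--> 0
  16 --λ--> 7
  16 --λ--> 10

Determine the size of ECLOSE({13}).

5

Start with {13}.
From 13 via λ: add 6.
From 6 via λ: add 0.
From 0 via λ: add 9.
From 9 via λ: add 15.
λ-closure = {0, 6, 9, 13, 15}, which has 5 states.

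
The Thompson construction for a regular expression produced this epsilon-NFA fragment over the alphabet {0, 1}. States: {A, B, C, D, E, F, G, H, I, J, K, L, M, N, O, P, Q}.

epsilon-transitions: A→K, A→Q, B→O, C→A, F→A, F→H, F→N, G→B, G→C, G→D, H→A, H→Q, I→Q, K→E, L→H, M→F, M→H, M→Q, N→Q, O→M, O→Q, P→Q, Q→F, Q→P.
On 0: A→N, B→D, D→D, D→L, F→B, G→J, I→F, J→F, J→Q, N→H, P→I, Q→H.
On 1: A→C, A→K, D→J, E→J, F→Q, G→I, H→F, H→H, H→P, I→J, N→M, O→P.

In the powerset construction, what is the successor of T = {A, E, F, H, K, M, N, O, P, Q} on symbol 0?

A on 0 → {N}.
F on 0 → {B}.
N on 0 → {H}.
P on 0 → {I}.
Q on 0 → {H}.
No 0-transition from E, H, K, M, O.
Union after reading 0: {B, H, I, N}.
Now take the epsilon-closure:
From B via epsilon: add O.
From H via epsilon: add A, Q.
From A via epsilon: add K.
From O via epsilon: add M.
From Q via epsilon: add F, P.
From K via epsilon: add E.
No new states can be added; the closed set is {A, B, E, F, H, I, K, M, N, O, P, Q}.

{A, B, E, F, H, I, K, M, N, O, P, Q}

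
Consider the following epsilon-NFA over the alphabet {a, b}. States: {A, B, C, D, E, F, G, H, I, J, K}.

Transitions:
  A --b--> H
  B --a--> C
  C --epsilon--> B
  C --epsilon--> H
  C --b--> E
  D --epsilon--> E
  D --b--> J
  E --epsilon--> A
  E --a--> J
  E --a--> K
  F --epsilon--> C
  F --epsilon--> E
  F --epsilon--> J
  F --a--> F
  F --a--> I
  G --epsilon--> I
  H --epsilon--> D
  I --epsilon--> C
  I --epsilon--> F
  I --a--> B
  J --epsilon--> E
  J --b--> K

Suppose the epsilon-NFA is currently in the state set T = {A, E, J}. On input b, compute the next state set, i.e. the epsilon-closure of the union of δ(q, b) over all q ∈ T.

A on b → {H}.
J on b → {K}.
No b-transition from E.
Union after reading b: {H, K}.
Now take the epsilon-closure:
From H via epsilon: add D.
From D via epsilon: add E.
From E via epsilon: add A.
No new states can be added; the closed set is {A, D, E, H, K}.

{A, D, E, H, K}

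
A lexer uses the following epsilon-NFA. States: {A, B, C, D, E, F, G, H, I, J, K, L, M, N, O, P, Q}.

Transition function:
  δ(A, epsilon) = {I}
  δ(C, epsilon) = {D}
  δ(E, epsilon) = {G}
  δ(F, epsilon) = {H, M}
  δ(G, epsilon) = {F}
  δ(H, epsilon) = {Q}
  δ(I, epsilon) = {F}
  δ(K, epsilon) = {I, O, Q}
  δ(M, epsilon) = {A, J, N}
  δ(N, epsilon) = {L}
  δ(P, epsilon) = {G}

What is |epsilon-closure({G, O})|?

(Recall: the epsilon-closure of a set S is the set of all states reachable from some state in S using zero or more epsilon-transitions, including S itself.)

11

Start with {G, O}.
From G via epsilon: add F.
From F via epsilon: add H, M.
From H via epsilon: add Q.
From M via epsilon: add A, J, N.
From A via epsilon: add I.
From N via epsilon: add L.
epsilon-closure = {A, F, G, H, I, J, L, M, N, O, Q}, which has 11 states.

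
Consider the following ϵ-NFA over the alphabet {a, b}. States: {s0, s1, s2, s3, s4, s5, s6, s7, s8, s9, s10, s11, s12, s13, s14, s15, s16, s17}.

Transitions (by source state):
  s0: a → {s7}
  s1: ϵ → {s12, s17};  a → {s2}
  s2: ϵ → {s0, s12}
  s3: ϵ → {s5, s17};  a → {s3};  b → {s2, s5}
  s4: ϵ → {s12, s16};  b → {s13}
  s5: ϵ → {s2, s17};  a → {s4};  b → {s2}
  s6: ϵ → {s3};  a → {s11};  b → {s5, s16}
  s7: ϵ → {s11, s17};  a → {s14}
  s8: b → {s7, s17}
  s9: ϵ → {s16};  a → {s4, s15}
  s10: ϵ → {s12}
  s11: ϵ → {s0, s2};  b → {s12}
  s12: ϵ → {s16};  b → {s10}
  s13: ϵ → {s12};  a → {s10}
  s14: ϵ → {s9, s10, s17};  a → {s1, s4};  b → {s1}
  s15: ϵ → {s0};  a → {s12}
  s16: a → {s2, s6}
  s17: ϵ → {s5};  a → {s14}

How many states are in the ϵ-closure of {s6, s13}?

9

Start with {s6, s13}.
From s6 via ϵ: add s3.
From s13 via ϵ: add s12.
From s3 via ϵ: add s5, s17.
From s12 via ϵ: add s16.
From s5 via ϵ: add s2.
From s2 via ϵ: add s0.
ϵ-closure = {s0, s2, s3, s5, s6, s12, s13, s16, s17}, which has 9 states.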